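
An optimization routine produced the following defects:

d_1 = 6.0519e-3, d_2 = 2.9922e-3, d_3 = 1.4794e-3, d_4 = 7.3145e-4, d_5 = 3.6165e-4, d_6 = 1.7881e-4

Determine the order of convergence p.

1

Consecutive ratios: d_6/d_5 = 1.7881e-4/3.6165e-4 = 0.494428, d_5/d_4 = 3.6165e-4/7.3145e-4 = 0.494429.
p ≈ ln(0.494428)/ln(0.494429) = -0.7044/-0.7044 ≈ 1.00.
So the convergence is linear (order 1).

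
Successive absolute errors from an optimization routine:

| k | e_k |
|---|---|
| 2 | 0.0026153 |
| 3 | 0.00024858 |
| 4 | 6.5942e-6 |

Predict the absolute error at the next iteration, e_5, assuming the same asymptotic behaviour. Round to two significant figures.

2.4e-8

First estimate the order: p ≈ ln(e_4/e_3) / ln(e_3/e_2) = ln(6.5942e-6/0.00024858)/ln(0.00024858/0.0026153) = ln(0.0265275)/ln(0.0950484) ≈ 1.5423.
Then e_5 ≈ e_4·(e_4/e_3)^p = 6.5942e-6·(0.0265275)^1.5423 = 6.5942e-6·0.00370567 ≈ 2.444e-08.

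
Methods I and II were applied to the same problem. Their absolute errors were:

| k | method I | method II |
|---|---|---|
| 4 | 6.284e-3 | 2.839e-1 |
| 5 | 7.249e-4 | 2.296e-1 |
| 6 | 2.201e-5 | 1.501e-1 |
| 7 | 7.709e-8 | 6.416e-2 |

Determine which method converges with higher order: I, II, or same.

Method I: p ≈ ln(7.709e-8/2.201e-5)/ln(2.201e-5/7.249e-4) ≈ 1.62.
Method II: p ≈ ln(6.416e-2/1.501e-1)/ln(1.501e-1/2.296e-1) ≈ 2.00.
Method II has the higher order (≈2.0 vs ≈1.6).

II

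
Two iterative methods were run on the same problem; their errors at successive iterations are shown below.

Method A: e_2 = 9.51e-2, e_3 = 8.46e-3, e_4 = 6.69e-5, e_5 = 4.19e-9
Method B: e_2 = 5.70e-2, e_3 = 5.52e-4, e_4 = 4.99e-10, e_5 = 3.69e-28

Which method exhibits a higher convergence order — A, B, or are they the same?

B

Method A: p ≈ ln(4.19e-9/6.69e-5)/ln(6.69e-5/8.46e-3) ≈ 2.00.
Method B: p ≈ ln(3.69e-28/4.99e-10)/ln(4.99e-10/5.52e-4) ≈ 3.00.
Method B has the higher order (≈3.0 vs ≈2.0).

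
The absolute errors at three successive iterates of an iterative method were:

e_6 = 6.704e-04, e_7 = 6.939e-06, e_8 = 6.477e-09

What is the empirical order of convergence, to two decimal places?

1.53

p ≈ ln(e_8/e_7) / ln(e_7/e_6)
  = ln(6.477e-09/6.939e-06) / ln(6.939e-06/6.704e-04)
  = ln(0.00093342) / ln(0.0103505)
  = -6.97666 / -4.57072 ≈ 1.52638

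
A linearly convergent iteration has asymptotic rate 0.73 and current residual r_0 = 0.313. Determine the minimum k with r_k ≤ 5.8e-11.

After k steps, r_k ≈ 0.313·0.73^k.
Need 0.73^k ≤ 5.8e-11/0.313 = 1.85304e-10.
k ≥ ln(1.85304e-10)/ln(0.73) = -22.4090/-0.31471 = 71.205.
Smallest integer k = 72.

72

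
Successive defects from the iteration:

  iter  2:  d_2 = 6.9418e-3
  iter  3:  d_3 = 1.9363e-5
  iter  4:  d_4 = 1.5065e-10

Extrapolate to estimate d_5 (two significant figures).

First estimate the order: p ≈ ln(d_4/d_3) / ln(d_3/d_2) = ln(1.5065e-10/1.9363e-5)/ln(1.9363e-5/6.9418e-3) = ln(7.7803e-06)/ln(0.00278933) ≈ 2.0000.
Then d_5 ≈ d_4·(d_4/d_3)^p = 1.5065e-10·(7.7803e-06)^2.0000 = 1.5065e-10·6.05331e-11 ≈ 9.119e-21.

9.1e-21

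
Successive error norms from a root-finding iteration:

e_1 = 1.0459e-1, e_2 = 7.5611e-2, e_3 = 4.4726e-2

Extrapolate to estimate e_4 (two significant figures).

1.9e-2

First estimate the order: p ≈ ln(e_3/e_2) / ln(e_2/e_1) = ln(4.4726e-2/7.5611e-2)/ln(7.5611e-2/1.0459e-1) = ln(0.591528)/ln(0.722928) ≈ 1.6183.
Then e_4 ≈ e_3·(e_3/e_2)^p = 4.4726e-2·(0.591528)^1.6183 = 4.4726e-2·0.427551 ≈ 0.01912.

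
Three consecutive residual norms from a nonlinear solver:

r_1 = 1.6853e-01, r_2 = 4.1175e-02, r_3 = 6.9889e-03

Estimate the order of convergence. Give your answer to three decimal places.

p ≈ ln(r_3/r_2) / ln(r_2/r_1)
  = ln(6.9889e-03/4.1175e-02) / ln(4.1175e-02/1.6853e-01)
  = ln(0.169736) / ln(0.244319)
  = -1.773511 / -1.409281 ≈ 1.258451

1.258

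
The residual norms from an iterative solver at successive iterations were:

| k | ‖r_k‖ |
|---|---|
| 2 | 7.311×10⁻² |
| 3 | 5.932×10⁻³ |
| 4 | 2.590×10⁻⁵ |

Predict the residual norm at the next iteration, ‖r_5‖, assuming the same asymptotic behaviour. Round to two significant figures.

2.0e-10

First estimate the order: p ≈ ln(‖r_4‖/‖r_3‖) / ln(‖r_3‖/‖r_2‖) = ln(2.590×10⁻⁵/5.932×10⁻³)/ln(5.932×10⁻³/7.311×10⁻²) = ln(0.00436615)/ln(0.081138) ≈ 2.1635.
Then ‖r_5‖ ≈ ‖r_4‖·(‖r_4‖/‖r_3‖)^p = 2.590×10⁻⁵·(0.00436615)^2.1635 = 2.590×10⁻⁵·7.84067e-06 ≈ 2.031e-10.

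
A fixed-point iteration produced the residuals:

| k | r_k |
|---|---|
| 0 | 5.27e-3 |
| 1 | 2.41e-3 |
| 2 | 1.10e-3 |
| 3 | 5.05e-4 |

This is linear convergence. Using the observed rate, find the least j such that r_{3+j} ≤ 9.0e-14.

Rate ρ ≈ r_3/r_2 = 5.05e-4/1.10e-3 = 0.4591.
After j more steps, r_{3+j} ≈ 5.05e-4·ρ^j; need ρ^j ≤ 9.0e-14/5.05e-4 = 1.78218e-10.
j ≥ ln(1.78218e-10)/ln(0.4591) = -22.4480/-0.77849 = 28.835.
So 29 more iterations are needed.

29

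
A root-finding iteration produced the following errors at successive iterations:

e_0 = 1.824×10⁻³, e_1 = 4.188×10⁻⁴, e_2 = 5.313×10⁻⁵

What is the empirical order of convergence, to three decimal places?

1.403

p ≈ ln(e_2/e_1) / ln(e_1/e_0)
  = ln(5.313×10⁻⁵/4.188×10⁻⁴) / ln(4.188×10⁻⁴/1.824×10⁻³)
  = ln(0.126862) / ln(0.229605)
  = -2.064655 / -1.471395 ≈ 1.403196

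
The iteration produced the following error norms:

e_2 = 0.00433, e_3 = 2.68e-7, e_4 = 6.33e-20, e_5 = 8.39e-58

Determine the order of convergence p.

3

Consecutive ratios: e_5/e_4 = 8.39e-58/6.33e-20 = 1.32543e-38, e_4/e_3 = 6.33e-20/2.68e-7 = 2.36194e-13.
p ≈ ln(1.32543e-38)/ln(2.36194e-13) = -87.2165/-29.0741 ≈ 3.00.
So the convergence is cubic (order 3).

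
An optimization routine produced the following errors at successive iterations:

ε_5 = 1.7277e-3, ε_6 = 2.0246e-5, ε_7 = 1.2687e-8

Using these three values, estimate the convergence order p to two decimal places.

1.66

p ≈ ln(ε_7/ε_6) / ln(ε_6/ε_5)
  = ln(1.2687e-8/2.0246e-5) / ln(2.0246e-5/1.7277e-3)
  = ln(0.000626642) / ln(0.0117185)
  = -7.37514 / -4.44659 ≈ 1.65861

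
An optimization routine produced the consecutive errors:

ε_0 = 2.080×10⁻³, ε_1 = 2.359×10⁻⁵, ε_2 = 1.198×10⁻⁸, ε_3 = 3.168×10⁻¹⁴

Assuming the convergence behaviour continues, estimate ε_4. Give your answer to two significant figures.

1.1e-23

First estimate the order: p ≈ ln(ε_3/ε_2) / ln(ε_2/ε_1) = ln(3.168×10⁻¹⁴/1.198×10⁻⁸)/ln(1.198×10⁻⁸/2.359×10⁻⁵) = ln(2.64441e-06)/ln(0.000507842) ≈ 1.6931.
Then ε_4 ≈ ε_3·(ε_3/ε_2)^p = 3.168×10⁻¹⁴·(2.64441e-06)^1.6931 = 3.168×10⁻¹⁴·3.60118e-10 ≈ 1.141e-23.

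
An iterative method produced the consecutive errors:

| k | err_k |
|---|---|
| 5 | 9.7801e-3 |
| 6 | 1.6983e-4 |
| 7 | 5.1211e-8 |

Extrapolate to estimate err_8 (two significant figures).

First estimate the order: p ≈ ln(err_7/err_6) / ln(err_6/err_5) = ln(5.1211e-8/1.6983e-4)/ln(1.6983e-4/9.7801e-3) = ln(0.000301543)/ln(0.0173649) ≈ 2.0000.
Then err_8 ≈ err_7·(err_7/err_6)^p = 5.1211e-8·(0.000301543)^2.0000 = 5.1211e-8·9.09282e-08 ≈ 4.657e-15.

4.7e-15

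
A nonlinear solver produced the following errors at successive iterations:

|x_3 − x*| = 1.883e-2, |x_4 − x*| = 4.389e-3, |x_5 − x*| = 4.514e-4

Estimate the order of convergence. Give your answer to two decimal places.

1.56

p ≈ ln(|x_5 − x*|/|x_4 − x*|) / ln(|x_4 − x*|/|x_3 − x*|)
  = ln(4.514e-4/4.389e-3) / ln(4.389e-3/1.883e-2)
  = ln(0.102848) / ln(0.233086)
  = -2.27450 / -1.45635 ≈ 1.56178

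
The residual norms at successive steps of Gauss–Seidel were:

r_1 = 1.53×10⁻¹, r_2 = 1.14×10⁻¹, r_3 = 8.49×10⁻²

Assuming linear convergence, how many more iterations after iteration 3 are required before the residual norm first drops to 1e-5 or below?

Rate ρ ≈ r_3/r_2 = 8.49×10⁻²/1.14×10⁻¹ = 0.7447.
After j more steps, r_{3+j} ≈ 8.49×10⁻²·ρ^j; need ρ^j ≤ 1e-5/8.49×10⁻² = 0.000117786.
j ≥ ln(0.000117786)/ln(0.7447) = -9.0466/-0.29477 = 30.690.
So 31 more iterations are needed.

31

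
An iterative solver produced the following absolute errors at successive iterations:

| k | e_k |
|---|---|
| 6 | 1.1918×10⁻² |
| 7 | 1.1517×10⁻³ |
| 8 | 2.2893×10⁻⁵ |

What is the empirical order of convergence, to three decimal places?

p ≈ ln(e_8/e_7) / ln(e_7/e_6)
  = ln(2.2893×10⁻⁵/1.1517×10⁻³) / ln(1.1517×10⁻³/1.1918×10⁻²)
  = ln(0.0198776) / ln(0.0966353)
  = -3.918162 / -2.336811 ≈ 1.676713

1.677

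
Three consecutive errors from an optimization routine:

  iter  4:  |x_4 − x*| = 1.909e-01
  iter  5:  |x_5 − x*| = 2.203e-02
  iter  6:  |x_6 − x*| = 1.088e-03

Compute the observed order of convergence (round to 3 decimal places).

p ≈ ln(|x_6 − x*|/|x_5 − x*|) / ln(|x_5 − x*|/|x_4 − x*|)
  = ln(1.088e-03/2.203e-02) / ln(2.203e-02/1.909e-01)
  = ln(0.0493872) / ln(0.115401)
  = -3.008064 / -2.159342 ≈ 1.393047

1.393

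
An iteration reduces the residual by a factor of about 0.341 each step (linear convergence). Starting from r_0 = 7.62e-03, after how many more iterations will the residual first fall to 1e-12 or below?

22

After k steps, r_k ≈ 7.62e-03·0.341^k.
Need 0.341^k ≤ 1e-12/7.62e-03 = 1.31234e-10.
k ≥ ln(1.31234e-10)/ln(0.341) = -22.7540/-1.07587 = 21.149.
Smallest integer k = 22.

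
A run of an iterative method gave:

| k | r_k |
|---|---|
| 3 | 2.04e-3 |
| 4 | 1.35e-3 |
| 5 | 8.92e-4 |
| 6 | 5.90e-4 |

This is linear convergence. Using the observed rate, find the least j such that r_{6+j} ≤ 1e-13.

55

Rate ρ ≈ r_6/r_5 = 5.90e-4/8.92e-4 = 0.6614.
After j more steps, r_{6+j} ≈ 5.90e-4·ρ^j; need ρ^j ≤ 1e-13/5.90e-4 = 1.69492e-10.
j ≥ ln(1.69492e-10)/ln(0.6614) = -22.4982/-0.41340 = 54.422.
So 55 more iterations are needed.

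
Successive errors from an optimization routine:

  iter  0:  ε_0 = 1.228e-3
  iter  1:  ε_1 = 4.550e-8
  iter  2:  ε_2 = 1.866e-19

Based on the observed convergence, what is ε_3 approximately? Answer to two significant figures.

First estimate the order: p ≈ ln(ε_2/ε_1) / ln(ε_1/ε_0) = ln(1.866e-19/4.550e-8)/ln(4.550e-8/1.228e-3) = ln(4.1011e-12)/ln(3.70521e-05) ≈ 2.5698.
Then ε_3 ≈ ε_2·(ε_2/ε_1)^p = 1.866e-19·(4.1011e-12)^2.5698 = 1.866e-19·5.463e-30 ≈ 1.019e-48.

1.0e-48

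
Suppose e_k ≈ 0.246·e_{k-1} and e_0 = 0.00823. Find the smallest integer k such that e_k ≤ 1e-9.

After k steps, e_k ≈ 0.00823·0.246^k.
Need 0.246^k ≤ 1e-9/0.00823 = 1.21507e-07.
k ≥ ln(1.21507e-07)/ln(0.246) = -15.9233/-1.40242 = 11.354.
Smallest integer k = 12.

12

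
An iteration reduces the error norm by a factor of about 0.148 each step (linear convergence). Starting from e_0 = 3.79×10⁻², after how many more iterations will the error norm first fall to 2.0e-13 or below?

14

After k steps, e_k ≈ 3.79×10⁻²·0.148^k.
Need 0.148^k ≤ 2.0e-13/3.79×10⁻² = 5.27704e-12.
k ≥ ln(5.27704e-12)/ln(0.148) = -25.9677/-1.91054 = 13.592.
Smallest integer k = 14.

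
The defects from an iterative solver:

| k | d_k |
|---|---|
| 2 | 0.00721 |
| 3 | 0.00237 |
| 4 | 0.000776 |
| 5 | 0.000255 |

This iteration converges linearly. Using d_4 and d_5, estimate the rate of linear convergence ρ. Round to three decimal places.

0.329

ρ ≈ d_5/d_4 = 0.000255/0.000776 = 0.32861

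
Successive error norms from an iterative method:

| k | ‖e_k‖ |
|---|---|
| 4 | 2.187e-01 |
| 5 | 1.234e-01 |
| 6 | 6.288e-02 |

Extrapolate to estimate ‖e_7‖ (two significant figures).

First estimate the order: p ≈ ln(‖e_6‖/‖e_5‖) / ln(‖e_5‖/‖e_4‖) = ln(6.288e-02/1.234e-01)/ln(1.234e-01/2.187e-01) = ln(0.509562)/ln(0.564243) ≈ 1.1781.
Then ‖e_7‖ ≈ ‖e_6‖·(‖e_6‖/‖e_5‖)^p = 6.288e-02·(0.509562)^1.1781 = 6.288e-02·0.451907 ≈ 0.02842.

2.8e-2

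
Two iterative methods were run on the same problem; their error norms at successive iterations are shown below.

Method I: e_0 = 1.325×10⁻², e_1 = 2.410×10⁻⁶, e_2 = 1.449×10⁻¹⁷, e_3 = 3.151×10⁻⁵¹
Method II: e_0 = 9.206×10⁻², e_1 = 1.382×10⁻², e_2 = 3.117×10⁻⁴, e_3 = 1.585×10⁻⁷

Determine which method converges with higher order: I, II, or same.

I

Method I: p ≈ ln(3.151×10⁻⁵¹/1.449×10⁻¹⁷)/ln(1.449×10⁻¹⁷/2.410×10⁻⁶) ≈ 3.00.
Method II: p ≈ ln(1.585×10⁻⁷/3.117×10⁻⁴)/ln(3.117×10⁻⁴/1.382×10⁻²) ≈ 2.00.
Method I has the higher order (≈3.0 vs ≈2.0).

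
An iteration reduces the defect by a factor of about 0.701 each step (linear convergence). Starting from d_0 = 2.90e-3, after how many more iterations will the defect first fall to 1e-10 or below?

After k steps, d_k ≈ 2.90e-3·0.701^k.
Need 0.701^k ≤ 1e-10/2.90e-3 = 3.44828e-08.
k ≥ ln(3.44828e-08)/ln(0.701) = -17.1828/-0.35525 = 48.368.
Smallest integer k = 49.

49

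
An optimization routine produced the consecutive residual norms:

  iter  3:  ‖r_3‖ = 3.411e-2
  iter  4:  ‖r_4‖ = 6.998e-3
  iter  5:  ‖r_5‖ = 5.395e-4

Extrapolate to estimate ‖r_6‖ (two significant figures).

First estimate the order: p ≈ ln(‖r_5‖/‖r_4‖) / ln(‖r_4‖/‖r_3‖) = ln(5.395e-4/6.998e-3)/ln(6.998e-3/3.411e-2) = ln(0.0770935)/ln(0.20516) ≈ 1.6179.
Then ‖r_6‖ ≈ ‖r_5‖·(‖r_5‖/‖r_4‖)^p = 5.395e-4·(0.0770935)^1.6179 = 5.395e-4·0.0158236 ≈ 8.537e-06.

8.5e-6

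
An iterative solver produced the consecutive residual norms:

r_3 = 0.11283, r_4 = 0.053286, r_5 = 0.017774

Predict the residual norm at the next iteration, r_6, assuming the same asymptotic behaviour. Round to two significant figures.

3.6e-3

First estimate the order: p ≈ ln(r_5/r_4) / ln(r_4/r_3) = ln(0.017774/0.053286)/ln(0.053286/0.11283) = ln(0.333559)/ln(0.472268) ≈ 1.4635.
Then r_6 ≈ r_5·(r_5/r_4)^p = 0.017774·(0.333559)^1.4635 = 0.017774·0.200523 ≈ 0.003564.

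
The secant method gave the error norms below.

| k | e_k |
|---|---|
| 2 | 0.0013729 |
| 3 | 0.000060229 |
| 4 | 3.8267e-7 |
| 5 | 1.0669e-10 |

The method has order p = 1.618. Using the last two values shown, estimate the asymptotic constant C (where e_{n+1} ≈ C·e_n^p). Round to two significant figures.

C ≈ e_5 / e_4^1.618
  = 1.0669e-10 / (3.8267e-7)^1.618
  = 1.0669e-10 / 4.14009e-11 ≈ 2.577

2.6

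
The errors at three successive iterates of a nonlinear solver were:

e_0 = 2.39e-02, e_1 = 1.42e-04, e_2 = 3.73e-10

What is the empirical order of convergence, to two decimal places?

p ≈ ln(e_2/e_1) / ln(e_1/e_0)
  = ln(3.73e-10/1.42e-04) / ln(1.42e-04/2.39e-02)
  = ln(2.62676e-06) / ln(0.00594142)
  = -12.84976 / -5.12581 ≈ 2.50687

2.51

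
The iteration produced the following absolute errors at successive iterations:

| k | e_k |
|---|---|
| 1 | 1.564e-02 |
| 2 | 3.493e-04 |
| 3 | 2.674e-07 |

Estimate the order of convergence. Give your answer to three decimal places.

1.887

p ≈ ln(e_3/e_2) / ln(e_2/e_1)
  = ln(2.674e-07/3.493e-04) / ln(3.493e-04/1.564e-02)
  = ln(0.000765531) / ln(0.0223338)
  = -7.174941 / -3.801654 ≈ 1.887321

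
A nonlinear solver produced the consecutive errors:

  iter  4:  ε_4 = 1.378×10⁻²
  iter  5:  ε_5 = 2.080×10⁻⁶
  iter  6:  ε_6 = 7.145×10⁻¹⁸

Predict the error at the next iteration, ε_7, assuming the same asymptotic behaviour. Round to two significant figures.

2.9e-52

First estimate the order: p ≈ ln(ε_6/ε_5) / ln(ε_5/ε_4) = ln(7.145×10⁻¹⁸/2.080×10⁻⁶)/ln(2.080×10⁻⁶/1.378×10⁻²) = ln(3.4351e-12)/ln(0.000150943) ≈ 3.0001.
Then ε_7 ≈ ε_6·(ε_6/ε_5)^p = 7.145×10⁻¹⁸·(3.4351e-12)^3.0001 = 7.145×10⁻¹⁸·4.0427e-35 ≈ 2.889e-52.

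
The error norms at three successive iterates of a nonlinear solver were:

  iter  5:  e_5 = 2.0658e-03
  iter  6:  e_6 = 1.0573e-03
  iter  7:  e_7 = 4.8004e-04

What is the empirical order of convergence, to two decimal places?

1.18

p ≈ ln(e_7/e_6) / ln(e_6/e_5)
  = ln(4.8004e-04/1.0573e-03) / ln(1.0573e-03/2.0658e-03)
  = ln(0.454024) / ln(0.511811)
  = -0.78961 / -0.66980 ≈ 1.17887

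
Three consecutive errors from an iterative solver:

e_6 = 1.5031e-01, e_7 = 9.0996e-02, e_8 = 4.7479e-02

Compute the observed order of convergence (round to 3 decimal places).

1.296

p ≈ ln(e_8/e_7) / ln(e_7/e_6)
  = ln(4.7479e-02/9.0996e-02) / ln(9.0996e-02/1.5031e-01)
  = ln(0.52177) / ln(0.605389)
  = -0.650528 / -0.501884 ≈ 1.296172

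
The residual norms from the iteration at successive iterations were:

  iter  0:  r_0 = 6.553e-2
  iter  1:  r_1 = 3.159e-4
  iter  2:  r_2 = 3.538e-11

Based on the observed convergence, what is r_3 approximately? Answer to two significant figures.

First estimate the order: p ≈ ln(r_2/r_1) / ln(r_1/r_0) = ln(3.538e-11/3.159e-4)/ln(3.159e-4/6.553e-2) = ln(1.11997e-07)/ln(0.00482069) ≈ 3.0001.
Then r_3 ≈ r_2·(r_2/r_1)^p = 3.538e-11·(1.11997e-07)^3.0001 = 3.538e-11·1.40257e-21 ≈ 4.962e-32.

5.0e-32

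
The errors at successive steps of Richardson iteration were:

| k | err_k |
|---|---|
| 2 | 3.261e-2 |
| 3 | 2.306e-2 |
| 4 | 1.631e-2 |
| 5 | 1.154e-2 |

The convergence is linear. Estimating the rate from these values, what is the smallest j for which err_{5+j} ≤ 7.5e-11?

55

Rate ρ ≈ err_5/err_4 = 1.154e-2/1.631e-2 = 0.7075.
After j more steps, err_{5+j} ≈ 1.154e-2·ρ^j; need ρ^j ≤ 7.5e-11/1.154e-2 = 6.49913e-09.
j ≥ ln(6.49913e-09)/ln(0.7075) = -18.8516/-0.34602 = 54.481.
So 55 more iterations are needed.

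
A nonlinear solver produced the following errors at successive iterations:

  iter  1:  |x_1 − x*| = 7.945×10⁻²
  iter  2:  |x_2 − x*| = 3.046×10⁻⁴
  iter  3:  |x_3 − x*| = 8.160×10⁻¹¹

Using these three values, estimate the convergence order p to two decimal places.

2.72

p ≈ ln(|x_3 − x*|/|x_2 − x*|) / ln(|x_2 − x*|/|x_1 − x*|)
  = ln(8.160×10⁻¹¹/3.046×10⁻⁴) / ln(3.046×10⁻⁴/7.945×10⁻²)
  = ln(2.67892e-07) / ln(0.00383386)
  = -15.13268 / -5.56388 ≈ 2.71981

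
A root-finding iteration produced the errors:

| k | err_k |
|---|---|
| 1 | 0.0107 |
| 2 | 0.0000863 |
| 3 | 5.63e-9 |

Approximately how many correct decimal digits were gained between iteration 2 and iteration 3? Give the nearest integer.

4

Digits gained ≈ log₁₀(err_2/err_3) = log₁₀(0.0000863/5.63e-9) = log₁₀(15328.6) ≈ 4.186.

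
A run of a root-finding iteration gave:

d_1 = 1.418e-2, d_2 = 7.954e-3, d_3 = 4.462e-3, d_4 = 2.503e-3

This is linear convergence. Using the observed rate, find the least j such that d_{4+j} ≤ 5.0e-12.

Rate ρ ≈ d_4/d_3 = 2.503e-3/4.462e-3 = 0.5610.
After j more steps, d_{4+j} ≈ 2.503e-3·ρ^j; need ρ^j ≤ 5.0e-12/2.503e-3 = 1.9976e-09.
j ≥ ln(1.9976e-09)/ln(0.5610) = -20.0313/-0.57803 = 34.654.
So 35 more iterations are needed.

35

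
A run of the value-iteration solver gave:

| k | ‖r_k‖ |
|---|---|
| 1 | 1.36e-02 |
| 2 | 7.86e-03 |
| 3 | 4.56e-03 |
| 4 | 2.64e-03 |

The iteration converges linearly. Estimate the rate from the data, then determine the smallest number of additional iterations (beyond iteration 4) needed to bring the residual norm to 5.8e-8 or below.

20

Rate ρ ≈ ‖r_4‖/‖r_3‖ = 2.64e-03/4.56e-03 = 0.5789.
After j more steps, ‖r_{4+j}‖ ≈ 2.64e-03·ρ^j; need ρ^j ≤ 5.8e-8/2.64e-03 = 2.19697e-05.
j ≥ ln(2.19697e-05)/ln(0.5789) = -10.7258/-0.54663 = 19.622.
So 20 more iterations are needed.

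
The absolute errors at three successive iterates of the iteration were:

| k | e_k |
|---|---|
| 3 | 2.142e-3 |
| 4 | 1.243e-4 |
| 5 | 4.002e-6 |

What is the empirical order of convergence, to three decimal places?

p ≈ ln(e_5/e_4) / ln(e_4/e_3)
  = ln(4.002e-6/1.243e-4) / ln(1.243e-4/2.142e-3)
  = ln(0.0321963) / ln(0.0580299)
  = -3.435904 / -2.846797 ≈ 1.206937

1.207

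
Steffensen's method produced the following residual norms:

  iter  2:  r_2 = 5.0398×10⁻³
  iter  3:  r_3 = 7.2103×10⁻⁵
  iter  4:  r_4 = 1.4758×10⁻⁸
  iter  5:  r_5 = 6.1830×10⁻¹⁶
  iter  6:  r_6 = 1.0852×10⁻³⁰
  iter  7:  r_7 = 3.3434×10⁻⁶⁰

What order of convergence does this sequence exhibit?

Consecutive ratios: r_7/r_6 = 3.3434×10⁻⁶⁰/1.0852×10⁻³⁰ = 3.08091e-30, r_6/r_5 = 1.0852×10⁻³⁰/6.1830×10⁻¹⁶ = 1.75514e-15.
p ≈ ln(3.08091e-30)/ln(1.75514e-15) = -67.9523/-33.9762 ≈ 2.00.
So the convergence is quadratic (order 2).

2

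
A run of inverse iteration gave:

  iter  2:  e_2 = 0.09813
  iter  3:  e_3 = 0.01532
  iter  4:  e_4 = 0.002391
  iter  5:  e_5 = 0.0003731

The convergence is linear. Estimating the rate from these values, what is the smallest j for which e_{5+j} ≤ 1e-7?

Rate ρ ≈ e_5/e_4 = 0.0003731/0.002391 = 0.1560.
After j more steps, e_{5+j} ≈ 0.0003731·ρ^j; need ρ^j ≤ 1e-7/0.0003731 = 0.000268025.
j ≥ ln(0.000268025)/ln(0.1560) = -8.2244/-1.85790 = 4.427.
So 5 more iterations are needed.

5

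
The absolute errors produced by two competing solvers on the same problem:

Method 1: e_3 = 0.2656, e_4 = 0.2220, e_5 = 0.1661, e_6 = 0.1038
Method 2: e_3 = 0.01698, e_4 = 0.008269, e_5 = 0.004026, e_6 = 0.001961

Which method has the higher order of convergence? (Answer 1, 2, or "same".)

Method 1: p ≈ ln(0.1038/0.1661)/ln(0.1661/0.2220) ≈ 1.62.
Method 2: p ≈ ln(0.001961/0.004026)/ln(0.004026/0.008269) ≈ 1.00.
Method 1 has the higher order (≈1.6 vs ≈1.0).

1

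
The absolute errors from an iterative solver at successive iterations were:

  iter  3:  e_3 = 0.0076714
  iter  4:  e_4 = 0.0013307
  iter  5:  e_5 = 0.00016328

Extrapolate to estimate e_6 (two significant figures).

First estimate the order: p ≈ ln(e_5/e_4) / ln(e_4/e_3) = ln(0.00016328/0.0013307)/ln(0.0013307/0.0076714) = ln(0.122702)/ln(0.173462) ≈ 1.1976.
Then e_6 ≈ e_5·(e_5/e_4)^p = 0.00016328·(0.122702)^1.1976 = 0.00016328·0.0810604 ≈ 1.324e-05.

1.3e-5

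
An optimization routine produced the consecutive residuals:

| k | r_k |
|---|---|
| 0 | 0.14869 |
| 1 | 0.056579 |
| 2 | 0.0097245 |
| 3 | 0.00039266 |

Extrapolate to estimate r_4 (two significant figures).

1.1e-6

First estimate the order: p ≈ ln(r_3/r_2) / ln(r_2/r_1) = ln(0.00039266/0.0097245)/ln(0.0097245/0.056579) = ln(0.0403784)/ln(0.171875) ≈ 1.8225.
Then r_4 ≈ r_3·(r_3/r_2)^p = 0.00039266·(0.0403784)^1.8225 = 0.00039266·0.00288208 ≈ 1.132e-06.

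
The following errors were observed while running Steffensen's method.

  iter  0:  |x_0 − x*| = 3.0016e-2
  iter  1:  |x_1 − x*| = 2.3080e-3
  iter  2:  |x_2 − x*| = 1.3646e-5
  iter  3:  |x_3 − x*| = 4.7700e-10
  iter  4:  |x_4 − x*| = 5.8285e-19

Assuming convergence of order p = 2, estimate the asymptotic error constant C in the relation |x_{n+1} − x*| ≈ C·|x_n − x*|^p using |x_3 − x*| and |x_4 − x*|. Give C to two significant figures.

2.6

C ≈ |x_4 − x*| / |x_3 − x*|^2
  = 5.8285e-19 / (4.7700e-10)^2
  = 5.8285e-19 / 2.27529e-19 ≈ 2.5617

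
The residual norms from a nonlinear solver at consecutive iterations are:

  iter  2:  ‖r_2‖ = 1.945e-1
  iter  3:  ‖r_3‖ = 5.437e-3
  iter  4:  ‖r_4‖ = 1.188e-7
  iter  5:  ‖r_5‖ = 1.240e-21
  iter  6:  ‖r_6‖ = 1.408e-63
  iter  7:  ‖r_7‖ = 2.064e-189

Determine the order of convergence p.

3

Consecutive ratios: ‖r_7‖/‖r_6‖ = 2.064e-189/1.408e-63 = 1.46591e-126, ‖r_6‖/‖r_5‖ = 1.408e-63/1.240e-21 = 1.13548e-42.
p ≈ ln(1.46591e-126)/ln(1.13548e-42) = -289.7432/-96.5815 ≈ 3.00.
So the convergence is cubic (order 3).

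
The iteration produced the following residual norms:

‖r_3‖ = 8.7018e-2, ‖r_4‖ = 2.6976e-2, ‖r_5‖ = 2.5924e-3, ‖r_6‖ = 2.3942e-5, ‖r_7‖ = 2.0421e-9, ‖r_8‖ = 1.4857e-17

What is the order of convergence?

Consecutive ratios: ‖r_8‖/‖r_7‖ = 1.4857e-17/2.0421e-9 = 7.27535e-09, ‖r_7‖/‖r_6‖ = 2.0421e-9/2.3942e-5 = 8.52936e-05.
p ≈ ln(7.27535e-09)/ln(8.52936e-05) = -18.7388/-9.3694 ≈ 2.00.
So the convergence is quadratic (order 2).

2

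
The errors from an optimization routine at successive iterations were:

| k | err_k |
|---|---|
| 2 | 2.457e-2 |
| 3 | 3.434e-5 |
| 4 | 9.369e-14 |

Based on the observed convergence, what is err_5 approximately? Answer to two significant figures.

1.9e-39

First estimate the order: p ≈ ln(err_4/err_3) / ln(err_3/err_2) = ln(9.369e-14/3.434e-5)/ln(3.434e-5/2.457e-2) = ln(2.72831e-09)/ln(0.00139764) ≈ 3.0001.
Then err_5 ≈ err_4·(err_4/err_3)^p = 9.369e-14·(2.72831e-09)^3.0001 = 9.369e-14·2.02686e-26 ≈ 1.899e-39.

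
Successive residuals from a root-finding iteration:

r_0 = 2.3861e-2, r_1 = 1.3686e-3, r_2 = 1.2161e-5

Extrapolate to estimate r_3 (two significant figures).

5.0e-9

First estimate the order: p ≈ ln(r_2/r_1) / ln(r_1/r_0) = ln(1.2161e-5/1.3686e-3)/ln(1.3686e-3/2.3861e-2) = ln(0.00888572)/ln(0.0573572) ≈ 1.6524.
Then r_3 ≈ r_2·(r_2/r_1)^p = 1.2161e-5·(0.00888572)^1.6524 = 1.2161e-5·0.000407774 ≈ 4.959e-09.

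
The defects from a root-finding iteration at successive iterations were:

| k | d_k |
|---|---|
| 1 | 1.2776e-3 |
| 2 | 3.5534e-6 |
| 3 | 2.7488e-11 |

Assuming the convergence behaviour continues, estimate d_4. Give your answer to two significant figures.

1.6e-21

First estimate the order: p ≈ ln(d_3/d_2) / ln(d_2/d_1) = ln(2.7488e-11/3.5534e-6)/ln(3.5534e-6/1.2776e-3) = ln(7.73569e-06)/ln(0.00278131) ≈ 2.0000.
Then d_4 ≈ d_3·(d_3/d_2)^p = 2.7488e-11·(7.73569e-06)^2.0000 = 2.7488e-11·5.98409e-11 ≈ 1.645e-21.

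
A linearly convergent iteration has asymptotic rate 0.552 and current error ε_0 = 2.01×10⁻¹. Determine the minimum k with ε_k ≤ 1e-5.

After k steps, ε_k ≈ 2.01×10⁻¹·0.552^k.
Need 0.552^k ≤ 1e-5/2.01×10⁻¹ = 4.97512e-05.
k ≥ ln(4.97512e-05)/ln(0.552) = -9.9085/-0.59421 = 16.675.
Smallest integer k = 17.

17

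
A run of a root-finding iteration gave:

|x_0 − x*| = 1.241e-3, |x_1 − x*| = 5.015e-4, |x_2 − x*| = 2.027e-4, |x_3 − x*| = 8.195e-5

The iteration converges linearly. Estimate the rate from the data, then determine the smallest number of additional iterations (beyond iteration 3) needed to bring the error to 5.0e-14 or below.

Rate ρ ≈ |x_3 − x*|/|x_2 − x*| = 8.195e-5/2.027e-4 = 0.4043.
After j more steps, |x_{3+j} − x*| ≈ 8.195e-5·ρ^j; need ρ^j ≤ 5.0e-14/8.195e-5 = 6.10128e-10.
j ≥ ln(6.10128e-10)/ln(0.4043) = -21.2174/-0.90560 = 23.429.
So 24 more iterations are needed.

24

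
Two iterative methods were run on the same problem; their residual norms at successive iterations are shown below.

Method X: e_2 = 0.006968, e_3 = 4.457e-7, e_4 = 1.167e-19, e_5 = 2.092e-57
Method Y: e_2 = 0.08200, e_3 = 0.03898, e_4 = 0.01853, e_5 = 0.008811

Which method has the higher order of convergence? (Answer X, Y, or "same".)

X

Method X: p ≈ ln(2.092e-57/1.167e-19)/ln(1.167e-19/4.457e-7) ≈ 3.00.
Method Y: p ≈ ln(0.008811/0.01853)/ln(0.01853/0.03898) ≈ 1.00.
Method X has the higher order (≈3.0 vs ≈1.0).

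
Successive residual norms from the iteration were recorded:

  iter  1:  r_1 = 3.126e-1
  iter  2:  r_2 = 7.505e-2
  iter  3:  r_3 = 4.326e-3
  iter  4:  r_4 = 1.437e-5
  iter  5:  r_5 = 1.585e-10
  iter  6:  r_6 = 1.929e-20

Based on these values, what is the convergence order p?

2

Consecutive ratios: r_6/r_5 = 1.929e-20/1.585e-10 = 1.21703e-10, r_5/r_4 = 1.585e-10/1.437e-5 = 1.10299e-05.
p ≈ ln(1.21703e-10)/ln(1.10299e-05) = -22.8294/-11.4149 ≈ 2.00.
So the convergence is quadratic (order 2).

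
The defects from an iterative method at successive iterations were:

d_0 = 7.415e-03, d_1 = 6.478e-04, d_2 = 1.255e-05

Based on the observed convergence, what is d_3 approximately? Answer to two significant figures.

2.1e-8

First estimate the order: p ≈ ln(d_2/d_1) / ln(d_1/d_0) = ln(1.255e-05/6.478e-04)/ln(6.478e-04/7.415e-03) = ln(0.0193733)/ln(0.0873635) ≈ 1.6179.
Then d_3 ≈ d_2·(d_2/d_1)^p = 1.255e-05·(0.0193733)^1.6179 = 1.255e-05·0.00169382 ≈ 2.126e-08.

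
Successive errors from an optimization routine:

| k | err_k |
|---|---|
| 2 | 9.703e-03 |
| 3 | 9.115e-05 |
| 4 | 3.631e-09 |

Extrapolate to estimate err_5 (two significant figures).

First estimate the order: p ≈ ln(err_4/err_3) / ln(err_3/err_2) = ln(3.631e-09/9.115e-05)/ln(9.115e-05/9.703e-03) = ln(3.98354e-05)/ln(0.009394) ≈ 2.1704.
Then err_5 ≈ err_4·(err_4/err_3)^p = 3.631e-09·(3.98354e-05)^2.1704 = 3.631e-09·2.82374e-10 ≈ 1.025e-18.

1.0e-18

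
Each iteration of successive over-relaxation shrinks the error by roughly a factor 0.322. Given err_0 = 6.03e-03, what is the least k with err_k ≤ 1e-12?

After k steps, err_k ≈ 6.03e-03·0.322^k.
Need 0.322^k ≤ 1e-12/6.03e-03 = 1.65837e-10.
k ≥ ln(1.65837e-10)/ln(0.322) = -22.5200/-1.13320 = 19.873.
Smallest integer k = 20.

20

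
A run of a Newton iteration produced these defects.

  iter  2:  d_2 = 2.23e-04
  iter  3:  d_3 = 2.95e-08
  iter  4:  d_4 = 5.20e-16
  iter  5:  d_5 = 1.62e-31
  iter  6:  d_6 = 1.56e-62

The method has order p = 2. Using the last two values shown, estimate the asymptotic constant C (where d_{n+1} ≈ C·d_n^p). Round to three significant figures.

C ≈ d_6 / d_5^2
  = 1.56e-62 / (1.62e-31)^2
  = 1.56e-62 / 2.6244e-62 ≈ 0.59442

0.594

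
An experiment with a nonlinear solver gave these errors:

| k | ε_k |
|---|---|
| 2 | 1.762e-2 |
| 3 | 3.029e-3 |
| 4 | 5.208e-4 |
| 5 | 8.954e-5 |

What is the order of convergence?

1

Consecutive ratios: ε_5/ε_4 = 8.954e-5/5.208e-4 = 0.171928, ε_4/ε_3 = 5.208e-4/3.029e-3 = 0.171938.
p ≈ ln(0.171928)/ln(0.171938) = -1.7607/-1.7606 ≈ 1.00.
So the convergence is linear (order 1).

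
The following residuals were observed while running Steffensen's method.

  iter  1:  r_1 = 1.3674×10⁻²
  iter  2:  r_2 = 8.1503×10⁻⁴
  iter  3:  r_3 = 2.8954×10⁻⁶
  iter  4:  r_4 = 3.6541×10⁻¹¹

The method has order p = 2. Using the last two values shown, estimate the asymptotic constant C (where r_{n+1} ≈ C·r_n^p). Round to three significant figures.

C ≈ r_4 / r_3^2
  = 3.6541×10⁻¹¹ / (2.8954×10⁻⁶)^2
  = 3.6541×10⁻¹¹ / 8.38334e-12 ≈ 4.3588

4.36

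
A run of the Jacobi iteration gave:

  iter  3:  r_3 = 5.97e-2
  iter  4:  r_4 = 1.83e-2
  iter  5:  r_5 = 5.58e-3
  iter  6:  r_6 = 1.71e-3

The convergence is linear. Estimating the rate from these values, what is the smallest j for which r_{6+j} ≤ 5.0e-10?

13

Rate ρ ≈ r_6/r_5 = 1.71e-3/5.58e-3 = 0.3065.
After j more steps, r_{6+j} ≈ 1.71e-3·ρ^j; need ρ^j ≤ 5.0e-10/1.71e-3 = 2.92398e-07.
j ≥ ln(2.92398e-07)/ln(0.3065) = -15.0451/-1.18254 = 12.723.
So 13 more iterations are needed.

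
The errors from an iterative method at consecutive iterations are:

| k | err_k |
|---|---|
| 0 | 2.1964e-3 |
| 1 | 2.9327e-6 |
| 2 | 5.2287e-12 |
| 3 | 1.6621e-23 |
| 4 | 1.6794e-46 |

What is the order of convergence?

Consecutive ratios: err_4/err_3 = 1.6794e-46/1.6621e-23 = 1.01041e-23, err_3/err_2 = 1.6621e-23/5.2287e-12 = 3.1788e-12.
p ≈ ln(1.01041e-23)/ln(3.1788e-12) = -52.9491/-26.4745 ≈ 2.00.
So the convergence is quadratic (order 2).

2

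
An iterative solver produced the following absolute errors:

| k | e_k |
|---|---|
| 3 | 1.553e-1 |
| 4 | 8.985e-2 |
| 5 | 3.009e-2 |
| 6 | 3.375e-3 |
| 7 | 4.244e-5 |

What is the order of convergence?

Consecutive ratios: e_7/e_6 = 4.244e-5/3.375e-3 = 0.0125748, e_6/e_5 = 3.375e-3/3.009e-2 = 0.112164.
p ≈ ln(0.0125748)/ln(0.112164) = -4.3761/-2.1878 ≈ 2.00.
So the convergence is quadratic (order 2).

2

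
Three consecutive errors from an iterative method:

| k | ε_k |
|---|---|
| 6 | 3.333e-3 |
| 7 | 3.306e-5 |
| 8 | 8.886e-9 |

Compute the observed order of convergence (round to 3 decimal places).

p ≈ ln(ε_8/ε_7) / ln(ε_7/ε_6)
  = ln(8.886e-9/3.306e-5) / ln(3.306e-5/3.333e-3)
  = ln(0.000268784) / ln(0.00991899)
  = -8.221602 / -4.613304 ≈ 1.782150

1.782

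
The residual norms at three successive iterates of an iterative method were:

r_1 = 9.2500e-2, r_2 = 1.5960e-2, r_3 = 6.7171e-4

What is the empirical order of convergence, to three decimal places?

p ≈ ln(r_3/r_2) / ln(r_2/r_1)
  = ln(6.7171e-4/1.5960e-2) / ln(1.5960e-2/9.2500e-2)
  = ln(0.0420871) / ln(0.172541)
  = -3.168014 / -1.757120 ≈ 1.802958

1.803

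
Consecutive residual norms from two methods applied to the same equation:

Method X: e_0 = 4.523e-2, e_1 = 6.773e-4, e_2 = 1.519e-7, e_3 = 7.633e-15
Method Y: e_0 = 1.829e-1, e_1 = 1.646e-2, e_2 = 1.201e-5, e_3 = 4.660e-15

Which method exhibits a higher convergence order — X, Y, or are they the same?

Method X: p ≈ ln(7.633e-15/1.519e-7)/ln(1.519e-7/6.773e-4) ≈ 2.00.
Method Y: p ≈ ln(4.660e-15/1.201e-5)/ln(1.201e-5/1.646e-2) ≈ 3.00.
Method Y has the higher order (≈3.0 vs ≈2.0).

Y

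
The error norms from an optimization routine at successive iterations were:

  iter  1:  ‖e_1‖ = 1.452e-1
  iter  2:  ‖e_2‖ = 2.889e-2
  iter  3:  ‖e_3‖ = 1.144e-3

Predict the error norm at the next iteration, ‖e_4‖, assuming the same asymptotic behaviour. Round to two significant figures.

1.8e-6

First estimate the order: p ≈ ln(‖e_3‖/‖e_2‖) / ln(‖e_2‖/‖e_1‖) = ln(1.144e-3/2.889e-2)/ln(2.889e-2/1.452e-1) = ln(0.0395985)/ln(0.198967) ≈ 1.9998.
Then ‖e_4‖ ≈ ‖e_3‖·(‖e_3‖/‖e_2‖)^p = 1.144e-3·(0.0395985)^1.9998 = 1.144e-3·0.00156905 ≈ 1.795e-06.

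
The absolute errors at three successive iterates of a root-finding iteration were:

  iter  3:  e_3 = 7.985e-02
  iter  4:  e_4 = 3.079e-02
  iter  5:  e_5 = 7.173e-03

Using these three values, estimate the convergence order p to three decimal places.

1.529

p ≈ ln(e_5/e_4) / ln(e_4/e_3)
  = ln(7.173e-03/3.079e-02) / ln(3.079e-02/7.985e-02)
  = ln(0.232965) / ln(0.385598)
  = -1.456867 / -0.952960 ≈ 1.528781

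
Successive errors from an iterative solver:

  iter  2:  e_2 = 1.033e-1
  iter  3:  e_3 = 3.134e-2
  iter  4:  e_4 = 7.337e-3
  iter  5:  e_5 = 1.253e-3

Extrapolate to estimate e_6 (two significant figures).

1.5e-4

First estimate the order: p ≈ ln(e_5/e_4) / ln(e_4/e_3) = ln(1.253e-3/7.337e-3)/ln(7.337e-3/3.134e-2) = ln(0.170778)/ln(0.23411) ≈ 1.2172.
Then e_6 ≈ e_5·(e_5/e_4)^p = 1.253e-3·(0.170778)^1.2172 = 1.253e-3·0.116337 ≈ 0.0001458.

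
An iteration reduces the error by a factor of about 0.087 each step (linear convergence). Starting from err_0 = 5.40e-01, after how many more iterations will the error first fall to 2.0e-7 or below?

7

After k steps, err_k ≈ 5.40e-01·0.087^k.
Need 0.087^k ≤ 2.0e-7/5.40e-01 = 3.7037e-07.
k ≥ ln(3.7037e-07)/ln(0.087) = -14.8088/-2.44185 = 6.065.
Smallest integer k = 7.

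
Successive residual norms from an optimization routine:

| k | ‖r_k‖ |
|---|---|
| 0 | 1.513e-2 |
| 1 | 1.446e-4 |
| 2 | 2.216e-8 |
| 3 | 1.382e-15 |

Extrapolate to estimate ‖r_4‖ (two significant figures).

First estimate the order: p ≈ ln(‖r_3‖/‖r_2‖) / ln(‖r_2‖/‖r_1‖) = ln(1.382e-15/2.216e-8)/ln(2.216e-8/1.446e-4) = ln(6.23646e-08)/ln(0.00015325) ≈ 1.8888.
Then ‖r_4‖ ≈ ‖r_3‖·(‖r_3‖/‖r_2‖)^p = 1.382e-15·(6.23646e-08)^1.8888 = 1.382e-15·2.46082e-14 ≈ 3.401e-29.

3.4e-29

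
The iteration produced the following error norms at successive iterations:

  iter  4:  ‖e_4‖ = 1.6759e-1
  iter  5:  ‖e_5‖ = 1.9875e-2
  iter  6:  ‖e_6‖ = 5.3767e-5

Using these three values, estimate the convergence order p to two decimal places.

2.77

p ≈ ln(‖e_6‖/‖e_5‖) / ln(‖e_5‖/‖e_4‖)
  = ln(5.3767e-5/1.9875e-2) / ln(1.9875e-2/1.6759e-1)
  = ln(0.00270526) / ln(0.118593)
  = -5.91256 / -2.13206 ≈ 2.77317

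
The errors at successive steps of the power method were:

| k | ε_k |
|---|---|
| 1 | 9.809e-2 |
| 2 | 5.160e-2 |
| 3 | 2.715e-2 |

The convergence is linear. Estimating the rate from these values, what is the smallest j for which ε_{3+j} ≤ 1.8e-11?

33

Rate ρ ≈ ε_3/ε_2 = 2.715e-2/5.160e-2 = 0.5262.
After j more steps, ε_{3+j} ≈ 2.715e-2·ρ^j; need ρ^j ≤ 1.8e-11/2.715e-2 = 6.62983e-10.
j ≥ ln(6.62983e-10)/ln(0.5262) = -21.1343/-0.64207 = 32.916.
So 33 more iterations are needed.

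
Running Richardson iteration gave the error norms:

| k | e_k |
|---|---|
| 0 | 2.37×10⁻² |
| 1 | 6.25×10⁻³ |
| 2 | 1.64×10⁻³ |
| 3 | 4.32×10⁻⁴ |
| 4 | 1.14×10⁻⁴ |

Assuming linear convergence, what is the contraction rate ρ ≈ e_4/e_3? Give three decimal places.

ρ ≈ e_4/e_3 = 1.14×10⁻⁴/4.32×10⁻⁴ = 0.26389

0.264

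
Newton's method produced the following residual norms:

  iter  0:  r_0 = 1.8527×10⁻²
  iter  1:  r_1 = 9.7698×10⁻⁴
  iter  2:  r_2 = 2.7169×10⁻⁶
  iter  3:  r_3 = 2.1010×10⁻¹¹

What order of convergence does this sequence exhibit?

2

Consecutive ratios: r_3/r_2 = 2.1010×10⁻¹¹/2.7169×10⁻⁶ = 7.73308e-06, r_2/r_1 = 2.7169×10⁻⁶/9.7698×10⁻⁴ = 0.00278092.
p ≈ ln(7.73308e-06)/ln(0.00278092) = -11.7700/-5.8850 ≈ 2.00.
So the convergence is quadratic (order 2).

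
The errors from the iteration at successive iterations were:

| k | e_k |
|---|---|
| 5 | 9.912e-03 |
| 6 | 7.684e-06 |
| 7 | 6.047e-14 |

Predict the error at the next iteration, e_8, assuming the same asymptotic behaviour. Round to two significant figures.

First estimate the order: p ≈ ln(e_7/e_6) / ln(e_6/e_5) = ln(6.047e-14/7.684e-06)/ln(7.684e-06/9.912e-03) = ln(7.8696e-09)/ln(0.000775222) ≈ 2.6053.
Then e_8 ≈ e_7·(e_7/e_6)^p = 6.047e-14·(7.8696e-09)^2.6053 = 6.047e-14·7.70062e-22 ≈ 4.657e-35.

4.7e-35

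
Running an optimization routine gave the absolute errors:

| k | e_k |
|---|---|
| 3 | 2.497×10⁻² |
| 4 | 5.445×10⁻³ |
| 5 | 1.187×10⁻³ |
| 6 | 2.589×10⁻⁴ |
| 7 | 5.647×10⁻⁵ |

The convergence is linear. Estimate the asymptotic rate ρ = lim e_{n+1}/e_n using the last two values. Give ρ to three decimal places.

ρ ≈ e_7/e_6 = 5.647×10⁻⁵/2.589×10⁻⁴ = 0.21812

0.218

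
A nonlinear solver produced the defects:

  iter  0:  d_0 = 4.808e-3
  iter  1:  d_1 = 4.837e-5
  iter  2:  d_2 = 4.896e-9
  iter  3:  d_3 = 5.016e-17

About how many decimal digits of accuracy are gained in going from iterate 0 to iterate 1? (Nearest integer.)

2

Digits gained ≈ log₁₀(d_0/d_1) = log₁₀(4.808e-3/4.837e-5) = log₁₀(99.4005) ≈ 1.997.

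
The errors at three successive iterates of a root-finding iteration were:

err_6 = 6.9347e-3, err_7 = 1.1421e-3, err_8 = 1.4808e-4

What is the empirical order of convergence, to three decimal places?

p ≈ ln(err_8/err_7) / ln(err_7/err_6)
  = ln(1.4808e-4/1.1421e-3) / ln(1.1421e-3/6.9347e-3)
  = ln(0.129656) / ln(0.164693)
  = -2.042870 / -1.803672 ≈ 1.132617

1.133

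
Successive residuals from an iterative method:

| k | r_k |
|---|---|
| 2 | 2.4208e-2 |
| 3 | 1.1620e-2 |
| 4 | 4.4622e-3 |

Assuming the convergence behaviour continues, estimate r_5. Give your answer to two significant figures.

First estimate the order: p ≈ ln(r_4/r_3) / ln(r_3/r_2) = ln(4.4622e-3/1.1620e-2)/ln(1.1620e-2/2.4208e-2) = ln(0.38401)/ln(0.480007) ≈ 1.3040.
Then r_5 ≈ r_4·(r_4/r_3)^p = 4.4622e-3·(0.38401)^1.3040 = 4.4622e-3·0.287067 ≈ 0.001281.

1.3e-3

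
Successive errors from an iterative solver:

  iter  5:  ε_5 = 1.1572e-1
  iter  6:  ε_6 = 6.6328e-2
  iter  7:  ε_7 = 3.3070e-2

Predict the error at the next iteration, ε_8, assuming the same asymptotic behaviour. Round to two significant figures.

First estimate the order: p ≈ ln(ε_7/ε_6) / ln(ε_6/ε_5) = ln(3.3070e-2/6.6328e-2)/ln(6.6328e-2/1.1572e-1) = ln(0.498583)/ln(0.573177) ≈ 1.2505.
Then ε_8 ≈ ε_7·(ε_7/ε_6)^p = 3.3070e-2·(0.498583)^1.2505 = 3.3070e-2·0.418814 ≈ 0.01385.

1.4e-2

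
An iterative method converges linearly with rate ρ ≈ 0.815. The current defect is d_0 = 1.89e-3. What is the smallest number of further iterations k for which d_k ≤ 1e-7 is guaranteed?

After k steps, d_k ≈ 1.89e-3·0.815^k.
Need 0.815^k ≤ 1e-7/1.89e-3 = 5.29101e-05.
k ≥ ln(5.29101e-05)/ln(0.815) = -9.8469/-0.20457 = 48.135.
Smallest integer k = 49.

49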